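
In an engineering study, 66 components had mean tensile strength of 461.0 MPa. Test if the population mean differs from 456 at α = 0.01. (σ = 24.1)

z = (x̄ - μ₀)/(σ/√n) = (461.0 - 456)/(24.1/√66) = 1.685. Critical value: ±2.576. Since |1.685| ≤ 2.576, Fail to reject H₀.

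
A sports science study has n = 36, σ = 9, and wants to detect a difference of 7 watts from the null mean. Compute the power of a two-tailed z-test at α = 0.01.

SE = σ/√n = 9/√36 = 1.5. Non-centrality λ = d/SE = 7/1.5 = 4.667. Power ≈ Φ(λ - z_{α/2}) = Φ(4.667 - 2.576) = Φ(2.091) = 0.982.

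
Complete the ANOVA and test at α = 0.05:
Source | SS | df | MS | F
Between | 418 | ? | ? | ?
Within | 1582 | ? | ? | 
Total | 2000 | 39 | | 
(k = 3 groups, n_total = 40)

df_between = 2, df_within = 37. MS_between = 209.0, MS_within = 42.76. F = 4.888, F_crit ≈ 3.252. Reject H₀.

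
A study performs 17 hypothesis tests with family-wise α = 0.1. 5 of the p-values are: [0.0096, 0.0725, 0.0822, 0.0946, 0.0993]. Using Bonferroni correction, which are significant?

Bonferroni α = 0.1/17 = 0.00588. None of the given p-values are significant.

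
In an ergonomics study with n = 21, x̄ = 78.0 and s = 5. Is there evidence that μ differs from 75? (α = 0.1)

t = (x̄ - μ₀)/(s/√n) = (78.0 - 75)/(5/√21) = 2.75. df = 20, critical t = ±1.725. Reject H₀.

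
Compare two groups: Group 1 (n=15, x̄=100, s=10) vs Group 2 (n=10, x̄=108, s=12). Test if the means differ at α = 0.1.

Pooled sp = 10.83. t = -1.81, df = 23. Critical t = ±1.714. Reject H₀.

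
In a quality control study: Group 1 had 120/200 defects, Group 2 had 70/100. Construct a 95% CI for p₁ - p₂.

p̂₁ = 0.6, p̂₂ = 0.7. Difference = -0.1. CI = (-0.213, 0.013)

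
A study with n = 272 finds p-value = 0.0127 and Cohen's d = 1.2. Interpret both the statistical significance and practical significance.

Statistically significant (p = 0.0127 < 0.05). Cohen's d = 1.2 indicates a large effect size. Both statistical and practical significance should be considered.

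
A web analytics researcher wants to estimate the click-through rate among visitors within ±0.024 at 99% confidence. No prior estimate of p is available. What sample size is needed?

Conservative approach: use p = 0.5 (maximizes p(1-p) = 0.25). n = z²(0.25)/E² = 2.576²×0.25/0.024² = 2880.1 → n = 2881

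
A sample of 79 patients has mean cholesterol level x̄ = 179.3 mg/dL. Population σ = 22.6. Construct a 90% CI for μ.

CI = x̄ ± z*(σ/√n) = 179.3 ± 1.645(22.6/√79) = 179.3 ± 4.18 = (175.12, 183.48)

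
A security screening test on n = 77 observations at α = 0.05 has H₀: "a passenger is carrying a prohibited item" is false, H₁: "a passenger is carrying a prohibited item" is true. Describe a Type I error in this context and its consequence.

Type I error: rejecting H₀ when it is true — concluding that a passenger is carrying a prohibited item when in fact it is not. Consequence: detaining an innocent passenger — delay and inconvenience.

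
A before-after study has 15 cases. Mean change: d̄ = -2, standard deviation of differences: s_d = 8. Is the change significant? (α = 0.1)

t = d̄/(s_d/√n) = -2/(8/√15) = -0.968. df = 14, critical t = ±1.761. Fail to reject H₀.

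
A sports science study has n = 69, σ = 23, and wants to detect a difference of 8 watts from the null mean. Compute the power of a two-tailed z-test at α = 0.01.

SE = σ/√n = 23/√69 = 2.769. Non-centrality λ = d/SE = 8/2.769 = 2.889. Power ≈ Φ(λ - z_{α/2}) = Φ(2.889 - 2.576) = Φ(0.313) = 0.623.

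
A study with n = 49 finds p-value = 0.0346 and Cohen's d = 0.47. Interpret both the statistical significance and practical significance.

Statistically significant (p = 0.0346 < 0.05). Cohen's d = 0.47 indicates a small effect size. Both statistical and practical significance should be considered.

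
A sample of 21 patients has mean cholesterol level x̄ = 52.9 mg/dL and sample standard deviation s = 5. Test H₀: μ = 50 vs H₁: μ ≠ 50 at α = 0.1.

t = (x̄ - μ₀)/(s/√n) = (52.9 - 50)/(5/√21) = 2.658. df = 20, critical t = ±1.725. Reject H₀.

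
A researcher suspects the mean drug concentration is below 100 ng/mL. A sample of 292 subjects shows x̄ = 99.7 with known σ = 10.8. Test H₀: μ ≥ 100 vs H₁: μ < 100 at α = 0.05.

z = -0.475. Critical value: -1.645. Fail to reject H₀.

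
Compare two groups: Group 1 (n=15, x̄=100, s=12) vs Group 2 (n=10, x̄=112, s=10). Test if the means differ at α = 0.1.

Pooled sp = 11.26. t = -2.611, df = 23. Critical t = ±1.714. Reject H₀.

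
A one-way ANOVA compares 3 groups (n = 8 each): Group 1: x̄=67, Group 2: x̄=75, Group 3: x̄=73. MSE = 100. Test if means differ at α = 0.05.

Grand mean = 71.67. SS_between = 277.33, MS_between = 138.67. F = 1.387, F_crit ≈ 3.467. Fail to reject H₀.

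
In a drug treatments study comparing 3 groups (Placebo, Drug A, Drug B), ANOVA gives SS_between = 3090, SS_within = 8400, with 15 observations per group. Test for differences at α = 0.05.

df_between = 2, df_within = 42. F = MS_between/MS_within = 1545.0/200.0 = 7.725. F_crit ≈ 3.22. Reject H₀. At least one mean differs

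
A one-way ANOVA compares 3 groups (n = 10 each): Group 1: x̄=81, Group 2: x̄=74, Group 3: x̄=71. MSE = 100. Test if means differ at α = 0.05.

Grand mean = 75.33. SS_between = 526.67, MS_between = 263.33. F = 2.633, F_crit ≈ 3.354. Fail to reject H₀.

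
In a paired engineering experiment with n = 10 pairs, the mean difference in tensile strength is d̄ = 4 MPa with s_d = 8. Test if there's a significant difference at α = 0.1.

t = d̄/(s_d/√n) = 4/(8/√10) = 1.581. df = 9, critical t = ±1.833. Fail to reject H₀.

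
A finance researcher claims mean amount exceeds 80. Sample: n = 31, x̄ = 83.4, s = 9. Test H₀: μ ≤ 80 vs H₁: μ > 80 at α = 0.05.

t = (83.4 - 80)/(9/√31) = 2.103, df = 30. Critical t = 1.697. Reject H₀.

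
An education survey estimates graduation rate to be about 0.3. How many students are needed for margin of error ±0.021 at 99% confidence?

n = z²p(1-p)/E² = 2.576²×0.3×0.7/0.021² = 3159.9 → n = 3160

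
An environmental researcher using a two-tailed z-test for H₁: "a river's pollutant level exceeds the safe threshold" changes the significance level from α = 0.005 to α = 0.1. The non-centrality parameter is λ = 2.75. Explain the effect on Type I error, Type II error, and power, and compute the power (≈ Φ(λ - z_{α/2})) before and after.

Increasing α from 0.005 to 0.1:
• Type I error rate increases (α is the Type I rate by definition).
• Critical value moves from z_{α/2} = 2.807 to 1.645, so power = Φ(λ - z_{α/2}) goes from Φ(2.75 - 2.807) = 0.477 to Φ(2.75 - 1.645) = 0.865.
• Type II error rate β = 1 - power therefore decreases (0.523 → 0.135).
Appropriate when false negatives are costly — here, allowing unsafe pollution to continue.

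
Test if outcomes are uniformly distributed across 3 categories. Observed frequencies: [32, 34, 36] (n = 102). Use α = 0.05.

Expected = 34 each. χ² = Σ(O-E)²/E = 0.235. df = 2, critical value = 5.991. Fail to reject H₀.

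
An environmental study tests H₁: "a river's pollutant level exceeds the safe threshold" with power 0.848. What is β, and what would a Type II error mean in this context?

β = 1 - power = 1 - 0.848 = 0.152. A Type II error is failing to reject H₀ when H₀ is false (false negative) — here, failing to conclude that a river's pollutant level exceeds the safe threshold when in fact it is true. Consequence: allowing unsafe pollution to continue.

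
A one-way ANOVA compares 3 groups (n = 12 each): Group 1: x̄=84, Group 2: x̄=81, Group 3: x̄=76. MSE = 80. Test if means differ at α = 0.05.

Grand mean = 80.33. SS_between = 392.0, MS_between = 196.0. F = 2.45, F_crit ≈ 3.285. Fail to reject H₀.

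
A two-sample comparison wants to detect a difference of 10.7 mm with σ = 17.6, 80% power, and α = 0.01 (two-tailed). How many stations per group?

n per group = 2(z_α/2 + z_β)²σ²/d² = 2×(2.576 + 0.84)²×17.6²/10.7² = 63.1 → n = 64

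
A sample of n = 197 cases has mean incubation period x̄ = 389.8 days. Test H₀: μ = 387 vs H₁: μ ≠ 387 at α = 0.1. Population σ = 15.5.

z = (x̄ - μ₀)/(σ/√n) = (389.8 - 387)/(15.5/√197) = 2.535. Critical value: ±1.645. Since |2.535| > 1.645, Reject H₀.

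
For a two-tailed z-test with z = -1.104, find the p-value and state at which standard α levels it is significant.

p = 2·P(Z > |-1.104|) = 2·(1 - Φ(1.104)) ≈ 0.2696. Not significant at any standard level.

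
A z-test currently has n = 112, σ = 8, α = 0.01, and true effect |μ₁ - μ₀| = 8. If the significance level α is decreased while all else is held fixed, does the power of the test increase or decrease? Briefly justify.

Power decreases: a smaller α raises the critical value, so less of the H₁ sampling distribution falls in the rejection region.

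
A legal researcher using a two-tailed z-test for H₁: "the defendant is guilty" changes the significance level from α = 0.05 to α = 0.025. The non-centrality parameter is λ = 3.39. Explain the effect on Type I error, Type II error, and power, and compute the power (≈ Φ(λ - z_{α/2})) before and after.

Decreasing α from 0.05 to 0.025:
• Type I error rate decreases (α is the Type I rate by definition).
• Critical value moves from z_{α/2} = 1.96 to 2.241, so power = Φ(λ - z_{α/2}) goes from Φ(3.39 - 1.96) = 0.924 to Φ(3.39 - 2.241) = 0.875.
• Type II error rate β = 1 - power therefore increases (0.076 → 0.125).
Appropriate when false positives are costly — here, convicting an innocent person.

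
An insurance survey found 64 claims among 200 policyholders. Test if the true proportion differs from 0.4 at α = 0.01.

p̂ = 0.32, p₀ = 0.4. z = (p̂ - p₀)/√(p₀(1-p₀)/n) = -2.309. Critical: ±2.576. Fail to reject H₀.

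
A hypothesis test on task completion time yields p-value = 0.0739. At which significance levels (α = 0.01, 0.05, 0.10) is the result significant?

p = 0.0739. Significant at: α = 0.1.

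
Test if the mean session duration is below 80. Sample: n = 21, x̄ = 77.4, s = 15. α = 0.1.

t = (77.4 - 80)/(15/√21) = -0.794, df = 20. Critical t = -1.325. Fail to reject H₀.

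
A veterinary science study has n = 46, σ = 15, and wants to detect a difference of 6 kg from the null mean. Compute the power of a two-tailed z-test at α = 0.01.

SE = σ/√n = 15/√46 = 2.212. Non-centrality λ = d/SE = 6/2.212 = 2.713. Power ≈ Φ(λ - z_{α/2}) = Φ(2.713 - 2.576) = Φ(0.137) = 0.554.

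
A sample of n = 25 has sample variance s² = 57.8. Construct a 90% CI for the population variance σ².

df = 24. χ²_{0.05} = 36.415, χ²_{0.95} = 13.848. CI for σ² = ((n-1)s²/χ²_{α/2}, (n-1)s²/χ²_{1-α/2}) = (24·57.8/36.415, 24·57.8/13.848) = (38.09, 100.17)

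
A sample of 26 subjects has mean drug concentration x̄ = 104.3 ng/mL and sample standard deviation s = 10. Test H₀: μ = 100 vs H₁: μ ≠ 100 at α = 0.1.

t = (x̄ - μ₀)/(s/√n) = (104.3 - 100)/(10/√26) = 2.193. df = 25, critical t = ±1.708. Reject H₀.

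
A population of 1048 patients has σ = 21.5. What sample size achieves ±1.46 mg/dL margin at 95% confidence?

Without FPC: n₀ = (1.96×21.5/1.46)² = 833.074. With FPC: n = n₀N/(n₀+N-1) = 464.4 → n = 465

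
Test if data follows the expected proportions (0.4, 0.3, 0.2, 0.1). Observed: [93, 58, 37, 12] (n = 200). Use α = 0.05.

Expected: [80.0, 60.0, 40.0, 20.0]. χ² = 5.604. df = 3, critical = 7.815. Fail to reject H₀.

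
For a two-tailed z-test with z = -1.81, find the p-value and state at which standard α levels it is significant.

p = 2·P(Z > |-1.81|) = 2·(1 - Φ(1.81)) ≈ 0.0703. Significant at α = 0.1.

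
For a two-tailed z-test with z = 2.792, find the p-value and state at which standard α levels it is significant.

p = 2·P(Z > |2.792|) = 2·(1 - Φ(2.792)) ≈ 0.0052. Significant at α = 0.1; Significant at α = 0.05; Significant at α = 0.01.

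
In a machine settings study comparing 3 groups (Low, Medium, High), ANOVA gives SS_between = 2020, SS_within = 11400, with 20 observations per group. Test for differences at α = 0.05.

df_between = 2, df_within = 57. F = MS_between/MS_within = 1010.0/200.0 = 5.05. F_crit ≈ 3.159. Reject H₀. At least one mean differs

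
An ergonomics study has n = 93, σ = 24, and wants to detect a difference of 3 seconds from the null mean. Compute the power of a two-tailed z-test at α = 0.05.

SE = σ/√n = 24/√93 = 2.489. Non-centrality λ = d/SE = 3/2.489 = 1.205. Power ≈ Φ(λ - z_{α/2}) = Φ(1.205 - 1.96) = Φ(-0.755) = 0.225.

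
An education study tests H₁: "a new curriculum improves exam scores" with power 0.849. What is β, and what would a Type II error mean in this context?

β = 1 - power = 1 - 0.849 = 0.151. A Type II error is failing to reject H₀ when H₀ is false (false negative) — here, failing to conclude that a new curriculum improves exam scores when in fact it is true. Consequence: keeping the old curriculum when the new one would have helped students.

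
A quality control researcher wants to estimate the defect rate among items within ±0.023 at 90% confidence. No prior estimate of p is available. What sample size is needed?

Conservative approach: use p = 0.5 (maximizes p(1-p) = 0.25). n = z²(0.25)/E² = 1.645²×0.25/0.023² = 1278.8 → n = 1279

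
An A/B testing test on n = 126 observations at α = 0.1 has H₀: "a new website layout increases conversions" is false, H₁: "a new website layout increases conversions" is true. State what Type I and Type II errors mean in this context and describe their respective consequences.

Type I (false positive): concluding that a new website layout increases conversions when it is not — rolling out a layout that doesn't actually help — wasted engineering effort. Type II (false negative): failing to conclude that a new website layout increases conversions when it is — discarding a layout that would have improved conversions — lost revenue. Which is costlier depends on domain priorities and is a judgement call rather than a statistical fact.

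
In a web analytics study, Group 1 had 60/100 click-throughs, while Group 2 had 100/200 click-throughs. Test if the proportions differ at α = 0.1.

p̂₁ = 0.6, p̂₂ = 0.5, pooled p̂ = 0.533. z = 1.637. Critical: ±1.645. Fail to reject H₀.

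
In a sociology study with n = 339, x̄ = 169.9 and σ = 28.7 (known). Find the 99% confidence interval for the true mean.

CI = x̄ ± z*(σ/√n) = 169.9 ± 2.576(28.7/√339) = 169.9 ± 4.02 = (165.88, 173.92)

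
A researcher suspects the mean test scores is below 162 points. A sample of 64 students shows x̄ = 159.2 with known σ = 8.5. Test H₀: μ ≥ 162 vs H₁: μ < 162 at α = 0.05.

z = -2.635. Critical value: -1.645. Reject H₀.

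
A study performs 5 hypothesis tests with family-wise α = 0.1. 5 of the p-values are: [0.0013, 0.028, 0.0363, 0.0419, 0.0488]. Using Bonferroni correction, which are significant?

Bonferroni α = 0.1/5 = 0.02. Significant p-values: [0.0013]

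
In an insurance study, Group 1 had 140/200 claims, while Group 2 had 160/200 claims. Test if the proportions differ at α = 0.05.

p̂₁ = 0.7, p̂₂ = 0.8, pooled p̂ = 0.75. z = -2.309. Critical: ±1.96. Reject H₀.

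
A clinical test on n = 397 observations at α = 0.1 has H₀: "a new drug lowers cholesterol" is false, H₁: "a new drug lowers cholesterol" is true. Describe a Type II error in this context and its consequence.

Type II error: failing to reject H₀ when it is false — concluding that a new drug lowers cholesterol is not supported when in fact it is. Consequence: shelving an effective drug — patients miss out on a treatment that would have helped.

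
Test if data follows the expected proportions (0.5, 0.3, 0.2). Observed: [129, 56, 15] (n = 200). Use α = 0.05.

Expected: [100.0, 60.0, 40.0]. χ² = 24.302. df = 2, critical = 5.991. Reject H₀.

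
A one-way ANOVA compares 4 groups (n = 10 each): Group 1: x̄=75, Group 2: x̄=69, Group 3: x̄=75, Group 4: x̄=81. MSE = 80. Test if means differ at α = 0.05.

Grand mean = 75.0. SS_between = 720.0, MS_between = 240.0. F = 3.0, F_crit ≈ 2.866. Reject H₀.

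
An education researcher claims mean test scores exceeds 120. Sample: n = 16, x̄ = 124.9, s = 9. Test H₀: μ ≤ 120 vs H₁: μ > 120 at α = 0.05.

t = (124.9 - 120)/(9/√16) = 2.178, df = 15. Critical t = 1.753. Reject H₀.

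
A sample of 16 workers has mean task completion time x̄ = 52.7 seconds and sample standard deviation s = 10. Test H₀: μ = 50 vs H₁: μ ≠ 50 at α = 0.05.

t = (x̄ - μ₀)/(s/√n) = (52.7 - 50)/(10/√16) = 1.08. df = 15, critical t = ±2.131. Fail to reject H₀.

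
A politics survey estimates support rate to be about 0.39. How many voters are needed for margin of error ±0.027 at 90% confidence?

n = z²p(1-p)/E² = 1.645²×0.39×0.61/0.027² = 883.1 → n = 884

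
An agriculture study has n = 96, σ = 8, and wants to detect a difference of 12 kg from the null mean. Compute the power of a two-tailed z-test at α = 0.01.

SE = σ/√n = 8/√96 = 0.816. Non-centrality λ = d/SE = 12/0.816 = 14.697. Power ≈ Φ(λ - z_{α/2}) = Φ(14.697 - 2.576) = Φ(12.121) = 1.0.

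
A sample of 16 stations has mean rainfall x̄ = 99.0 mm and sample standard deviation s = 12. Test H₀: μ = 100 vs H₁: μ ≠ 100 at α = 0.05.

t = (x̄ - μ₀)/(s/√n) = (99.0 - 100)/(12/√16) = -0.333. df = 15, critical t = ±2.131. Fail to reject H₀.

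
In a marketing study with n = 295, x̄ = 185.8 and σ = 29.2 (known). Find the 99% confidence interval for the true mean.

CI = x̄ ± z*(σ/√n) = 185.8 ± 2.576(29.2/√295) = 185.8 ± 4.38 = (181.42, 190.18)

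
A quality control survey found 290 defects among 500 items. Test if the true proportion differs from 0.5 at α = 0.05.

p̂ = 0.58, p₀ = 0.5. z = (p̂ - p₀)/√(p₀(1-p₀)/n) = 3.578. Critical: ±1.96. Reject H₀.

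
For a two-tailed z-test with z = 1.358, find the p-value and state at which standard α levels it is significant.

p = 2·P(Z > |1.358|) = 2·(1 - Φ(1.358)) ≈ 0.1745. Not significant at any standard level.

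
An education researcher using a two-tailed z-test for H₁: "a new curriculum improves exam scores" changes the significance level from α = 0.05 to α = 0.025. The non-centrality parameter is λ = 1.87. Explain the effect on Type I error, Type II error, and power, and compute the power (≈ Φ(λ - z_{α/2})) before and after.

Decreasing α from 0.05 to 0.025:
• Type I error rate decreases (α is the Type I rate by definition).
• Critical value moves from z_{α/2} = 1.96 to 2.241, so power = Φ(λ - z_{α/2}) goes from Φ(1.87 - 1.96) = 0.464 to Φ(1.87 - 2.241) = 0.355.
• Type II error rate β = 1 - power therefore increases (0.536 → 0.645).
Appropriate when false positives are costly — here, adopting a curriculum that gives no real benefit — disruption for nothing.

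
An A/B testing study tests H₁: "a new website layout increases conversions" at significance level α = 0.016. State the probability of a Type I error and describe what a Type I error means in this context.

P(Type I error) = α = 0.016. A Type I error is rejecting H₀ when H₀ is actually true (false positive) — here, concluding that a new website layout increases conversions when in fact this is not the case. Consequence: rolling out a layout that doesn't actually help — wasted engineering effort.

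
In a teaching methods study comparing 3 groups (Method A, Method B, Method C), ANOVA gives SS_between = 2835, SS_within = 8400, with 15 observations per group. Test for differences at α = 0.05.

df_between = 2, df_within = 42. F = MS_between/MS_within = 1417.5/200.0 = 7.088. F_crit ≈ 3.22. Reject H₀. At least one mean differs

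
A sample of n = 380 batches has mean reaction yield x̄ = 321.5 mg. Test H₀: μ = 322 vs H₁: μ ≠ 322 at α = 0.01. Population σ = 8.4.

z = (x̄ - μ₀)/(σ/√n) = (321.5 - 322)/(8.4/√380) = -1.16. Critical value: ±2.576. Since |-1.16| ≤ 2.576, Fail to reject H₀.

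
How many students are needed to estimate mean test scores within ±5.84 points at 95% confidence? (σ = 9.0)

n = (z*σ/E)² = (1.96×9.0/5.84)² = 9.1 → n = 10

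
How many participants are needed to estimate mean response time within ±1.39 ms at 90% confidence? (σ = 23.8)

n = (z*σ/E)² = (1.645×23.8/1.39)² = 793.3 → n = 794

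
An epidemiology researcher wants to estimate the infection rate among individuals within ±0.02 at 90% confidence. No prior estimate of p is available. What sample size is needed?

Conservative approach: use p = 0.5 (maximizes p(1-p) = 0.25). n = z²(0.25)/E² = 1.645²×0.25/0.02² = 1691.3 → n = 1692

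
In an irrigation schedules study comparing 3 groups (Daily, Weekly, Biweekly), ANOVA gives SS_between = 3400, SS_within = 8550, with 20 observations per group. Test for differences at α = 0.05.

df_between = 2, df_within = 57. F = MS_between/MS_within = 1700.0/150.0 = 11.333. F_crit ≈ 3.159. Reject H₀. At least one mean differs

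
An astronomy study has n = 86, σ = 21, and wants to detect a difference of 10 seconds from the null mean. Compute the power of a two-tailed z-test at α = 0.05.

SE = σ/√n = 21/√86 = 2.264. Non-centrality λ = d/SE = 10/2.264 = 4.416. Power ≈ Φ(λ - z_{α/2}) = Φ(4.416 - 1.96) = Φ(2.456) = 0.993.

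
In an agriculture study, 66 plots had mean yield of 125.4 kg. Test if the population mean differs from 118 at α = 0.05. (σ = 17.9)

z = (x̄ - μ₀)/(σ/√n) = (125.4 - 118)/(17.9/√66) = 3.359. Critical value: ±1.96. Since |3.359| > 1.96, Reject H₀.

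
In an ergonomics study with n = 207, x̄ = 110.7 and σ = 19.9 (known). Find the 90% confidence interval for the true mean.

CI = x̄ ± z*(σ/√n) = 110.7 ± 1.645(19.9/√207) = 110.7 ± 2.28 = (108.42, 112.98)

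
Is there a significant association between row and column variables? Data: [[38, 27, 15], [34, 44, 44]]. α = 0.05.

χ² = 10.258. df = 2, critical = 5.991. Reject H₀. Variables are dependent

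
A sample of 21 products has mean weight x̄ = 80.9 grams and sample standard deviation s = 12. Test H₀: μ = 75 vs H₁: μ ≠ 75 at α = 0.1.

t = (x̄ - μ₀)/(s/√n) = (80.9 - 75)/(12/√21) = 2.253. df = 20, critical t = ±1.725. Reject H₀.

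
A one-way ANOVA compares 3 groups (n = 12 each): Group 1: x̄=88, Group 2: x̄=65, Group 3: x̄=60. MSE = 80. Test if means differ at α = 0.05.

Grand mean = 71.0. SS_between = 5352.0, MS_between = 2676.0. F = 33.45, F_crit ≈ 3.285. Reject H₀.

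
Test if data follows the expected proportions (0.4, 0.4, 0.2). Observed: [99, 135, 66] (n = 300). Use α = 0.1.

Expected: [120.0, 120.0, 60.0]. χ² = 6.15. df = 2, critical = 4.605. Reject H₀.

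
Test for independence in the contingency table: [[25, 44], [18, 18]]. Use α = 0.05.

χ² = 1.855. df = 1, critical = 3.841. Fail to reject H₀. No evidence of dependence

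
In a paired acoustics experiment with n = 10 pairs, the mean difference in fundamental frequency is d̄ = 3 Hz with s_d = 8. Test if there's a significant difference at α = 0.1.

t = d̄/(s_d/√n) = 3/(8/√10) = 1.186. df = 9, critical t = ±1.833. Fail to reject H₀.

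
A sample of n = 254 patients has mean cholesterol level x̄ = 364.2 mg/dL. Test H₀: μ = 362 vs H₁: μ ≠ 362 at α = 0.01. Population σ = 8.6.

z = (x̄ - μ₀)/(σ/√n) = (364.2 - 362)/(8.6/√254) = 4.077. Critical value: ±2.576. Since |4.077| > 2.576, Reject H₀.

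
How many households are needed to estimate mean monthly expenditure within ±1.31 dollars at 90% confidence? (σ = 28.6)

n = (z*σ/E)² = (1.645×28.6/1.31)² = 1289.8 → n = 1290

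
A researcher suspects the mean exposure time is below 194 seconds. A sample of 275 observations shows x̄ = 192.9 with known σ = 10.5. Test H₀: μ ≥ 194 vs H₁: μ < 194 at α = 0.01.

z = -1.737. Critical value: -2.33. Fail to reject H₀.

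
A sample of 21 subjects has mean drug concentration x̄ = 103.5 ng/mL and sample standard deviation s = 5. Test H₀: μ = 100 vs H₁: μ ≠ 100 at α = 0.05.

t = (x̄ - μ₀)/(s/√n) = (103.5 - 100)/(5/√21) = 3.208. df = 20, critical t = ±2.086. Reject H₀.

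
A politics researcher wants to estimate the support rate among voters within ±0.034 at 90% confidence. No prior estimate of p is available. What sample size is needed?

Conservative approach: use p = 0.5 (maximizes p(1-p) = 0.25). n = z²(0.25)/E² = 1.645²×0.25/0.034² = 585.2 → n = 586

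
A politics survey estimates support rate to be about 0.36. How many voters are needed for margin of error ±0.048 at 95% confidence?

n = z²p(1-p)/E² = 1.96²×0.36×0.64/0.048² = 384.2 → n = 385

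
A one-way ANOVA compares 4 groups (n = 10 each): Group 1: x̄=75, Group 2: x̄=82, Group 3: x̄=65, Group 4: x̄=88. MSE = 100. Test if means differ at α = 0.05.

Grand mean = 77.5. SS_between = 2930.0, MS_between = 976.67. F = 9.767, F_crit ≈ 2.866. Reject H₀.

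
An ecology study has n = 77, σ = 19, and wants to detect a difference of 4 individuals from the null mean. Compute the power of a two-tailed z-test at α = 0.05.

SE = σ/√n = 19/√77 = 2.165. Non-centrality λ = d/SE = 4/2.165 = 1.847. Power ≈ Φ(λ - z_{α/2}) = Φ(1.847 - 1.96) = Φ(-0.113) = 0.455.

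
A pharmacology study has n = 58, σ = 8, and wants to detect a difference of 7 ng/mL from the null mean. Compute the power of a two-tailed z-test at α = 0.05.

SE = σ/√n = 8/√58 = 1.05. Non-centrality λ = d/SE = 7/1.05 = 6.664. Power ≈ Φ(λ - z_{α/2}) = Φ(6.664 - 1.96) = Φ(4.704) = 1.0.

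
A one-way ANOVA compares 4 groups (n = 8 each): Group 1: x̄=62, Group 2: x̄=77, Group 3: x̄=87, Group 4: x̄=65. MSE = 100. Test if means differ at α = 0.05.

Grand mean = 72.75. SS_between = 3174.0, MS_between = 1058.0. F = 10.58, F_crit ≈ 2.947. Reject H₀.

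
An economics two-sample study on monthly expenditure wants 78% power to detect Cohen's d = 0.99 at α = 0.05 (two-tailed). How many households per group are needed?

z_{α/2} = 1.96, z_β = Φ⁻¹(0.78) = 0.772. For large effect (d = 0.99): n per group = 2(z_{α/2} + z_β)²/d² = 2(1.96 + 0.772)²/0.99² = 15.2 → 16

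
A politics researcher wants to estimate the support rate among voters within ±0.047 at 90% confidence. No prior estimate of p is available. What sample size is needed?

Conservative approach: use p = 0.5 (maximizes p(1-p) = 0.25). n = z²(0.25)/E² = 1.645²×0.25/0.047² = 306.2 → n = 307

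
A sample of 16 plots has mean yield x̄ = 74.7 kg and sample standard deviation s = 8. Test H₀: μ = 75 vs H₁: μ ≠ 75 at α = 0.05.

t = (x̄ - μ₀)/(s/√n) = (74.7 - 75)/(8/√16) = -0.15. df = 15, critical t = ±2.131. Fail to reject H₀.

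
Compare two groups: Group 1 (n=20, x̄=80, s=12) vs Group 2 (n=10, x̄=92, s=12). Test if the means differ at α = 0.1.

Pooled sp = 12.0. t = -2.582, df = 28. Critical t = ±1.701. Reject H₀.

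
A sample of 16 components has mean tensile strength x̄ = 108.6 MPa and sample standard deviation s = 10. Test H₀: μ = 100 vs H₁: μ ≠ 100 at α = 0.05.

t = (x̄ - μ₀)/(s/√n) = (108.6 - 100)/(10/√16) = 3.44. df = 15, critical t = ±2.131. Reject H₀.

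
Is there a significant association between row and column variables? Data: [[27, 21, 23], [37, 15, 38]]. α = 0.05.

χ² = 4.065. df = 2, critical = 5.991. Fail to reject H₀. No evidence of dependence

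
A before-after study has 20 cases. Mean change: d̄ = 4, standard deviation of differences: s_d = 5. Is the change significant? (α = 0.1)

t = d̄/(s_d/√n) = 4/(5/√20) = 3.578. df = 19, critical t = ±1.729. Reject H₀.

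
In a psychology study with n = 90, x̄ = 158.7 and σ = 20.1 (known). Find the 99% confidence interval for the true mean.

CI = x̄ ± z*(σ/√n) = 158.7 ± 2.576(20.1/√90) = 158.7 ± 5.46 = (153.24, 164.16)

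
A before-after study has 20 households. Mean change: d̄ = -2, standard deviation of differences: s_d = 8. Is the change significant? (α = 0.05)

t = d̄/(s_d/√n) = -2/(8/√20) = -1.118. df = 19, critical t = ±2.093. Fail to reject H₀.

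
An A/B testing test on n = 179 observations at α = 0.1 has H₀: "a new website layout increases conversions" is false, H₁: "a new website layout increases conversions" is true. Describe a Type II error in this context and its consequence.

Type II error: failing to reject H₀ when it is false — concluding that a new website layout increases conversions is not supported when in fact it is. Consequence: discarding a layout that would have improved conversions — lost revenue.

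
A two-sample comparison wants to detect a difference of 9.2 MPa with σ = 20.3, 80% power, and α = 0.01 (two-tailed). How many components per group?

n per group = 2(z_α/2 + z_β)²σ²/d² = 2×(2.576 + 0.84)²×20.3²/9.2² = 113.6 → n = 114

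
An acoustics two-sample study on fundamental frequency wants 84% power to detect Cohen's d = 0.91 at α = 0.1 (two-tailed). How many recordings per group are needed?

z_{α/2} = 1.645, z_β = Φ⁻¹(0.84) = 0.994. For large effect (d = 0.91): n per group = 2(z_{α/2} + z_β)²/d² = 2(1.645 + 0.994)²/0.91² = 16.8 → 17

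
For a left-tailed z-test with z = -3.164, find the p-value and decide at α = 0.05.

p = P(Z < -3.164) = Φ(-3.164) ≈ 0.0008. Since p < 0.05, reject H₀ (significant) at α = 0.05.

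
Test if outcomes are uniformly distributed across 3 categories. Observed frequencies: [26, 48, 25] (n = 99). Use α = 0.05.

Expected = 33 each. χ² = Σ(O-E)²/E = 10.242. df = 2, critical value = 5.991. Reject H₀.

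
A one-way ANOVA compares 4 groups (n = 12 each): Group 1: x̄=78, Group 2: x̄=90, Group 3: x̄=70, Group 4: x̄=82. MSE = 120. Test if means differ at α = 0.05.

Grand mean = 80.0. SS_between = 2496.0, MS_between = 832.0. F = 6.933, F_crit ≈ 2.816. Reject H₀.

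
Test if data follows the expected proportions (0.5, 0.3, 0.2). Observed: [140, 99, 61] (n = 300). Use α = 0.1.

Expected: [150.0, 90.0, 60.0]. χ² = 1.583. df = 2, critical = 4.605. Fail to reject H₀.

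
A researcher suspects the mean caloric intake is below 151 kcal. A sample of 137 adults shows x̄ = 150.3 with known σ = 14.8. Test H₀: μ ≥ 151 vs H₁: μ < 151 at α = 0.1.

z = -0.554. Critical value: -1.28. Fail to reject H₀.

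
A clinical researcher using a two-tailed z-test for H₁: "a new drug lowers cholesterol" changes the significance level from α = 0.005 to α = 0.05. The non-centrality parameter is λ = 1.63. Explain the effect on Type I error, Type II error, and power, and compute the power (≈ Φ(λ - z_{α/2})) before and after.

Increasing α from 0.005 to 0.05:
• Type I error rate increases (α is the Type I rate by definition).
• Critical value moves from z_{α/2} = 2.807 to 1.96, so power = Φ(λ - z_{α/2}) goes from Φ(1.63 - 2.807) = 0.12 to Φ(1.63 - 1.96) = 0.371.
• Type II error rate β = 1 - power therefore decreases (0.88 → 0.629).
Appropriate when false negatives are costly — here, shelving an effective drug — patients miss out on a treatment that would have helped.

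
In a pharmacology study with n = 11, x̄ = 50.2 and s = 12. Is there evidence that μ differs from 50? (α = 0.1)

t = (x̄ - μ₀)/(s/√n) = (50.2 - 50)/(12/√11) = 0.055. df = 10, critical t = ±1.812. Fail to reject H₀.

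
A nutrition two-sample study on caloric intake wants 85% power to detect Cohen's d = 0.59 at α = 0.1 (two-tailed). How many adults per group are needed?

z_{α/2} = 1.645, z_β = Φ⁻¹(0.85) = 1.036. For medium effect (d = 0.59): n per group = 2(z_{α/2} + z_β)²/d² = 2(1.645 + 1.036)²/0.59² = 41.3 → 42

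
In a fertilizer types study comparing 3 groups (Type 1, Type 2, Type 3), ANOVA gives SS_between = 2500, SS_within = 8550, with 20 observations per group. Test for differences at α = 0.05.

df_between = 2, df_within = 57. F = MS_between/MS_within = 1250.0/150.0 = 8.333. F_crit ≈ 3.159. Reject H₀. At least one mean differs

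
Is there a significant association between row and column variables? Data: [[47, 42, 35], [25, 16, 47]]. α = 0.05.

χ² = 14.437. df = 2, critical = 5.991. Reject H₀. Variables are dependent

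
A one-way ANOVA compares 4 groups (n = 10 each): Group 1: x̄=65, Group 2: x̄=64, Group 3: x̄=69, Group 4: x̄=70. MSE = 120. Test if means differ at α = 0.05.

Grand mean = 67.0. SS_between = 260.0, MS_between = 86.67. F = 0.722, F_crit ≈ 2.866. Fail to reject H₀.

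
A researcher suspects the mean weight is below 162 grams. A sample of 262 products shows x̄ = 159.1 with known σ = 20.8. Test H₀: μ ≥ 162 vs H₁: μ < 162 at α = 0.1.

z = -2.257. Critical value: -1.28. Reject H₀.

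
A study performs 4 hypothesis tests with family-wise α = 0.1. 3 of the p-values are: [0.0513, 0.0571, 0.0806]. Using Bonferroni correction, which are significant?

Bonferroni α = 0.1/4 = 0.025. None of the given p-values are significant.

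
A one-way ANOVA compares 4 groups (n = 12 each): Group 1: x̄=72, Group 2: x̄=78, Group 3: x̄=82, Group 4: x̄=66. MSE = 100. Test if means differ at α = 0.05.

Grand mean = 74.5. SS_between = 1764.0, MS_between = 588.0. F = 5.88, F_crit ≈ 2.816. Reject H₀.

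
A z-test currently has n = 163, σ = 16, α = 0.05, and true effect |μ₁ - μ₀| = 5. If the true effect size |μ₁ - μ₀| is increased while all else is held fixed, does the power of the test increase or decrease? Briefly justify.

Power increases: a larger true effect increases the non-centrality λ = |μ₁ - μ₀|/(σ/√n).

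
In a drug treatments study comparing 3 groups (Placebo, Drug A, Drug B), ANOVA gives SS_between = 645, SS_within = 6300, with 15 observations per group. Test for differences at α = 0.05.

df_between = 2, df_within = 42. F = MS_between/MS_within = 322.5/150.0 = 2.15. F_crit ≈ 3.22. Fail to reject H₀.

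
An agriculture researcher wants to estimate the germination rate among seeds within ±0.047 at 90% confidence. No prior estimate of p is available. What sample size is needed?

Conservative approach: use p = 0.5 (maximizes p(1-p) = 0.25). n = z²(0.25)/E² = 1.645²×0.25/0.047² = 306.2 → n = 307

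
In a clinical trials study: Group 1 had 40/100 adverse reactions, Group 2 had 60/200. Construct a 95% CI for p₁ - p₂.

p̂₁ = 0.4, p̂₂ = 0.3. Difference = 0.1. CI = (-0.015, 0.215)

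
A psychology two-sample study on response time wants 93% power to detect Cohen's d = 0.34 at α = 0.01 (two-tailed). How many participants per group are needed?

z_{α/2} = 2.576, z_β = Φ⁻¹(0.93) = 1.476. For small effect (d = 0.34): n per group = 2(z_{α/2} + z_β)²/d² = 2(2.576 + 1.476)²/0.34² = 284.1 → 285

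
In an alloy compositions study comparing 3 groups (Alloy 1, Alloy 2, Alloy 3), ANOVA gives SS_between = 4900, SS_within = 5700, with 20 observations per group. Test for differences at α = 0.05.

df_between = 2, df_within = 57. F = MS_between/MS_within = 2450.0/100.0 = 24.5. F_crit ≈ 3.159. Reject H₀. At least one mean differs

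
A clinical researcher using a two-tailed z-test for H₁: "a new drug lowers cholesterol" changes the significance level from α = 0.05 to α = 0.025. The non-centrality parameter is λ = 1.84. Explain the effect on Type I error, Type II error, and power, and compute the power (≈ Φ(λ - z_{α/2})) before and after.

Decreasing α from 0.05 to 0.025:
• Type I error rate decreases (α is the Type I rate by definition).
• Critical value moves from z_{α/2} = 1.96 to 2.241, so power = Φ(λ - z_{α/2}) goes from Φ(1.84 - 1.96) = 0.452 to Φ(1.84 - 2.241) = 0.344.
• Type II error rate β = 1 - power therefore increases (0.548 → 0.656).
Appropriate when false positives are costly — here, approving an ineffective drug — patients take a useless medication and may skip effective alternatives.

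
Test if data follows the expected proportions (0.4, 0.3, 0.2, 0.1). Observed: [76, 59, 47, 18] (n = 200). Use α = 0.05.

Expected: [80.0, 60.0, 40.0, 20.0]. χ² = 1.642. df = 3, critical = 7.815. Fail to reject H₀.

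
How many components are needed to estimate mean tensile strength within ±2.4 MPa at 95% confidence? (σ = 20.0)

n = (z*σ/E)² = (1.96×20.0/2.4)² = 266.8 → n = 267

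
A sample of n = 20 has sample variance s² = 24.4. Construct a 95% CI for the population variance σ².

df = 19. χ²_{0.025} = 32.852, χ²_{0.975} = 8.907. CI for σ² = ((n-1)s²/χ²_{α/2}, (n-1)s²/χ²_{1-α/2}) = (19·24.4/32.852, 19·24.4/8.907) = (14.11, 52.05)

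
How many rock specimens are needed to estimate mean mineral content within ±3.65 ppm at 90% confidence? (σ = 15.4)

n = (z*σ/E)² = (1.645×15.4/3.65)² = 48.2 → n = 49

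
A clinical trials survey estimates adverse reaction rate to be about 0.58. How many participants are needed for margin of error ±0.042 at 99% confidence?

n = z²p(1-p)/E² = 2.576²×0.58×0.42/0.042² = 916.4 → n = 917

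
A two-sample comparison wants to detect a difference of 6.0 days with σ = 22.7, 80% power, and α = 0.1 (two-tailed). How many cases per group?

n per group = 2(z_α/2 + z_β)²σ²/d² = 2×(1.645 + 0.84)²×22.7²/6.0² = 176.8 → n = 177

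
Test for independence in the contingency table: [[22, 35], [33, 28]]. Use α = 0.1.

χ² = 2.845. df = 1, critical = 2.706. Reject H₀. Variables are dependent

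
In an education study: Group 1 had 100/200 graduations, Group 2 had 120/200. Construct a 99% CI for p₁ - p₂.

p̂₁ = 0.5, p̂₂ = 0.6. Difference = -0.1. CI = (-0.228, 0.028)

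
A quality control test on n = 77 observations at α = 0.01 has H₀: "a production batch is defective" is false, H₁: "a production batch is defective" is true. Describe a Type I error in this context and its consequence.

Type I error: rejecting H₀ when it is true — concluding that a production batch is defective when in fact it is not. Consequence: scrapping a good batch — wasted material and cost for no reason.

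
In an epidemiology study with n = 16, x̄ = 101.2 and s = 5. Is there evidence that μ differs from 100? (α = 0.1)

t = (x̄ - μ₀)/(s/√n) = (101.2 - 100)/(5/√16) = 0.96. df = 15, critical t = ±1.753. Fail to reject H₀.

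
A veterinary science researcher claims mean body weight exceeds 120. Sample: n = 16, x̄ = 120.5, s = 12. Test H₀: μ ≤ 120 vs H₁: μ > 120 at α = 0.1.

t = (120.5 - 120)/(12/√16) = 0.167, df = 15. Critical t = 1.341. Fail to reject H₀.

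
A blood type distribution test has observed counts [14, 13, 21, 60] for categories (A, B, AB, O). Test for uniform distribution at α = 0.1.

Expected = 27 each. χ² = Σ(O-E)²/E = 55.185. df = 3, critical value = 6.251. Reject H₀.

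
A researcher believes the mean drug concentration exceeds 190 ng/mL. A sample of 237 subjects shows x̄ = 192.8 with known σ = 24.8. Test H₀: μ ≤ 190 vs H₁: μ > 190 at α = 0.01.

z = 1.738. Critical value: 2.33. Fail to reject H₀.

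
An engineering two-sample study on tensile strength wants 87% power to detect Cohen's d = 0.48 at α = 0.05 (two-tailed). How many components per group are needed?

z_{α/2} = 1.96, z_β = Φ⁻¹(0.87) = 1.126. For small effect (d = 0.48): n per group = 2(z_{α/2} + z_β)²/d² = 2(1.96 + 1.126)²/0.48² = 82.7 → 83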